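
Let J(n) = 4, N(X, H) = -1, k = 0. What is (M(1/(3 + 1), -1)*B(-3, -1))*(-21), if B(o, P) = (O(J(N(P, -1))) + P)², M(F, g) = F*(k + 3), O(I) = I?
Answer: -567/4 ≈ -141.75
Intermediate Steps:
M(F, g) = 3*F (M(F, g) = F*(0 + 3) = F*3 = 3*F)
B(o, P) = (4 + P)²
(M(1/(3 + 1), -1)*B(-3, -1))*(-21) = ((3/(3 + 1))*(4 - 1)²)*(-21) = ((3/4)*3²)*(-21) = ((3*(¼))*9)*(-21) = ((¾)*9)*(-21) = (27/4)*(-21) = -567/4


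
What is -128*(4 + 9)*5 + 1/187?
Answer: -1555839/187 ≈ -8320.0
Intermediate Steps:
-128*(4 + 9)*5 + 1/187 = -1664*5 + 1/187 = -128*65 + 1/187 = -8320 + 1/187 = -1555839/187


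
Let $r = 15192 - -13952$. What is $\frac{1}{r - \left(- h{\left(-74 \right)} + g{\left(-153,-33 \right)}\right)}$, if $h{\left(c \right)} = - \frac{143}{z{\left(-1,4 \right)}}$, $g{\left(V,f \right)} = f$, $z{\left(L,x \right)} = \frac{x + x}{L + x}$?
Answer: $\frac{8}{232987} \approx 3.4337 \cdot 10^{-5}$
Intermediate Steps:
$z{\left(L,x \right)} = \frac{2 x}{L + x}$
$h{\left(c \right)} = - \frac{429}{8}$ ($h{\left(c \right)} = - \frac{143}{2 \cdot 4 \frac{1}{-1 + 4}} = - \frac{143}{2 \cdot 4 \cdot \frac{1}{3}} = - \frac{143}{\frac{8}{3}} = \left(-143\right) \frac{3}{8} = - \frac{429}{8}$)
$r = 29144$ ($r = 15192 + 13952 = 29144$)
$\frac{1}{r - \left(- h{\left(-74 \right)} + g{\left(-153,-33 \right)}\right)} = \frac{1}{29144 - \frac{165}{8}} = \frac{1}{\frac{232987}{8}} = \frac{8}{232987}$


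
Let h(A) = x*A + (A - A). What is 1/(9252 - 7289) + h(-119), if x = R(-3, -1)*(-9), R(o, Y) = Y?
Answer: -2102372/1963 ≈ -1071.0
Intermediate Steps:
x = 9 (x = -1*(-9) = 9)
h(A) = 9*A (h(A) = 9*A + (A - A) = 9*A + 0 = 9*A)
1/(9252 - 7289) + h(-119) = 1/(9252 - 7289) + 9*(-119) = 1/1963 - 1071 = -2102372/1963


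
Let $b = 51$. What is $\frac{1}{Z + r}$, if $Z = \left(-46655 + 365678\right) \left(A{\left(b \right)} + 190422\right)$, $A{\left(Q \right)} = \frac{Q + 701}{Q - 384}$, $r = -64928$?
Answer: $\frac{37}{2247683856642} \approx 1.6461 \cdot 10^{-11}$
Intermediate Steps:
$A{\left(Q \right)} = \frac{701 + Q}{-384 + Q}$
$Z = \frac{2247686258978}{37}$ ($Z = \left(-46655 + 365678\right) \left(\frac{701 + 51}{-384 + 51} + 190422\right) = 319023 \left(\frac{1}{-333} \cdot 752 + 190422\right) = 319023 \left(\left(- \frac{1}{333}\right) 752 + 190422\right) = 319023 \left(- \frac{752}{333} + 190422\right) = 319023 \cdot \frac{63409774}{333} = \frac{2247686258978}{37} \approx 6.0748 \cdot 10^{10}$)
$\frac{1}{Z + r} = \frac{1}{\frac{2247686258978}{37} - 64928} = \frac{1}{\frac{2247683856642}{37}} = \frac{37}{2247683856642}$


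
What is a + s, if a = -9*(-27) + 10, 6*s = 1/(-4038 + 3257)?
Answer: 1185557/4686 ≈ 253.00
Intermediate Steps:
s = -1/4686 (s = 1/(6*(-4038 + 3257)) = (1/6)/(-781) = (1/6)*(-1/781) = -1/4686 ≈ -0.00021340)
a = 253 (a = 243 + 10 = 253)
a + s = 253 - 1/4686 = 1185557/4686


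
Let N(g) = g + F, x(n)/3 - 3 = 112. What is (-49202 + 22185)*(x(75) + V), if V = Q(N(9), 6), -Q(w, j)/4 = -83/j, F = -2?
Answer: -32447417/3 ≈ -1.0816e+7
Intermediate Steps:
x(n) = 345 (x(n) = 9 + 3*112 = 9 + 336 = 345)
N(g) = -2 + g (N(g) = g - 2 = -2 + g)
Q(w, j) = 332/j (Q(w, j) = -(-332)/j = 332/j)
V = 166/3 (V = 332/6 = 332*(⅙) = 166/3 ≈ 55.333)
(-49202 + 22185)*(x(75) + V) = (-49202 + 22185)*(345 + 166/3) = -27017*1201/3 = -32447417/3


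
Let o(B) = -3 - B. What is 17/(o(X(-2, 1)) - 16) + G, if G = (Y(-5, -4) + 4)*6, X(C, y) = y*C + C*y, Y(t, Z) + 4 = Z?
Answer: -377/15 ≈ -25.133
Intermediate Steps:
Y(t, Z) = -4 + Z
X(C, y) = 2*C*y (X(C, y) = C*y + C*y = 2*C*y)
G = -24 (G = ((-4 - 4) + 4)*6 = (-8 + 4)*6 = -4*6 = -24)
17/(o(X(-2, 1)) - 16) + G = 17/((-3 - 2*(-2)) - 16) - 24 = 17/((-3 - 1*(-4)) - 16) - 24 = 17/((-3 + 4) - 16) - 24 = 17/(1 - 16) - 24 = 17/(-15) - 24 = 17*(-1/15) - 24 = -17/15 - 24 = -377/15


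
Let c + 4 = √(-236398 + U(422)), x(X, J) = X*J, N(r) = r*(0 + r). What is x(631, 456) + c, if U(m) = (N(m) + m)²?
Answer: 287732 + √31864155638 ≈ 4.6624e+5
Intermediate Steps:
N(r) = r² (N(r) = r*r = r²)
x(X, J) = J*X
U(m) = (m + m²)² (U(m) = (m² + m)² = (m + m²)²)
c = -4 + √31864155638 (c = -4 + √(-236398 + 422²*(1 + 422)²) = -4 + √(-236398 + 178084*423²) = -4 + √(-236398 + 178084*178929) = -4 + √(-236398 + 31864392036) = -4 + √31864155638 ≈ 1.7850e+5)
x(631, 456) + c = 456*631 + (-4 + √31864155638) = 287736 + (-4 + √31864155638) = 287732 + √31864155638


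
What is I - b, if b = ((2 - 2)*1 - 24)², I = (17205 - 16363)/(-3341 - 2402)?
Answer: -3308810/5743 ≈ -576.15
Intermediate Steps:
I = -842/5743 (I = 842/(-5743) = 842*(-1/5743) = -842/5743 ≈ -0.14661)
b = 576 (b = (0*1 - 24)² = (0 - 24)² = (-24)² = 576)
I - b = -842/5743 - 1*576 = -842/5743 - 576 = -3308810/5743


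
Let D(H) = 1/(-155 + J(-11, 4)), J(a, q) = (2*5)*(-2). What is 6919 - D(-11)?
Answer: 1210826/175 ≈ 6919.0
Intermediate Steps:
J(a, q) = -20 (J(a, q) = 10*(-2) = -20)
D(H) = -1/175 (D(H) = 1/(-155 - 20) = 1/(-175) = -1/175)
6919 - D(-11) = 6919 - 1*(-1/175) = 6919 + 1/175 = 1210826/175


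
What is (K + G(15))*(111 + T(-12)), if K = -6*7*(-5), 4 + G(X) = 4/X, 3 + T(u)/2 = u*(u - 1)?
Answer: 430066/5 ≈ 86013.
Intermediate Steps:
T(u) = -6 + 2*u*(-1 + u) (T(u) = -6 + 2*(u*(u - 1)) = -6 + 2*(u*(-1 + u)) = -6 + 2*u*(-1 + u))
G(X) = -4 + 4/X
K = 210 (K = -42*(-5) = 210)
(K + G(15))*(111 + T(-12)) = (210 + (-4 + 4/15))*(111 + (-6 - 2*(-12) + 2*(-12)²)) = (210 + (-4 + 4*(1/15)))*(111 + (-6 + 24 + 2*144)) = (210 + (-4 + 4/15))*(111 + (-6 + 24 + 288)) = (210 - 56/15)*(111 + 306) = (3094/15)*417 = 430066/5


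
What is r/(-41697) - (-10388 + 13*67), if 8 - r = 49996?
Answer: 396880337/41697 ≈ 9518.2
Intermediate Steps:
r = -49988 (r = 8 - 1*49996 = 8 - 49996 = -49988)
r/(-41697) - (-10388 + 13*67) = -49988/(-41697) - (-10388 + 13*67) = -49988*(-1/41697) - (-10388 + 871) = 49988/41697 - 1*(-9517) = 49988/41697 + 9517 = 396880337/41697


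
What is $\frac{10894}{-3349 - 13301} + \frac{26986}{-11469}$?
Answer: $- \frac{95710031}{31826475} \approx -3.0072$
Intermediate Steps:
$\frac{10894}{-3349 - 13301} + \frac{26986}{-11469} = \frac{10894}{-16650} + 26986 \left(- \frac{1}{11469}\right) = 10894 \left(- \frac{1}{16650}\right) - \frac{26986}{11469} = - \frac{5447}{8325} - \frac{26986}{11469} = - \frac{95710031}{31826475}$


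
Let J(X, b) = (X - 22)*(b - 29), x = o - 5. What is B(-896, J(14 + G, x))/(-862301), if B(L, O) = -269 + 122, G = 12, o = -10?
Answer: 147/862301 ≈ 0.00017047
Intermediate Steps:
x = -15 (x = -10 - 5 = -15)
J(X, b) = (-29 + b)*(-22 + X) (J(X, b) = (-22 + X)*(-29 + b) = (-29 + b)*(-22 + X))
B(L, O) = -147
B(-896, J(14 + G, x))/(-862301) = -147/(-862301) = -147*(-1/862301) = 147/862301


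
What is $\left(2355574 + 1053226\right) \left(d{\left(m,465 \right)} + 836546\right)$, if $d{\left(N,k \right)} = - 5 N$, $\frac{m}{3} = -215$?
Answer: $2862611384800$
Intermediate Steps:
$m = -645$ ($m = 3 \left(-215\right) = -645$)
$\left(2355574 + 1053226\right) \left(d{\left(m,465 \right)} + 836546\right) = \left(2355574 + 1053226\right) \left(\left(-5\right) \left(-645\right) + 836546\right) = 3408800 \left(3225 + 836546\right) = 3408800 \cdot 839771 = 2862611384800$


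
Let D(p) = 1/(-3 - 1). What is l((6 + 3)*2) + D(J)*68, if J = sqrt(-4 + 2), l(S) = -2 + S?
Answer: -1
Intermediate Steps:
J = I*sqrt(2) (J = sqrt(-2) = I*sqrt(2) ≈ 1.4142*I)
D(p) = -1/4 (D(p) = 1/(-4) = -1/4)
l((6 + 3)*2) + D(J)*68 = (-2 + (6 + 3)*2) - 1/4*68 = (-2 + 9*2) - 17 = (-2 + 18) - 17 = 16 - 17 = -1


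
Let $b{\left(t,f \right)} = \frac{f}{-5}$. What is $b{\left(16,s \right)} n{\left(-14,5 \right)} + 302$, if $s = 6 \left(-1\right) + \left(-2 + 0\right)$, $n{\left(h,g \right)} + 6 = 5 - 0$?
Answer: $\frac{1502}{5} \approx 300.4$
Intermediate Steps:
$n{\left(h,g \right)} = -1$ ($n{\left(h,g \right)} = -6 + \left(5 - 0\right) = -6 + \left(5 + 0\right) = -6 + 5 = -1$)
$s = -8$ ($s = -6 - 2 = -8$)
$b{\left(t,f \right)} = - \frac{f}{5}$ ($b{\left(t,f \right)} = f \left(- \frac{1}{5}\right) = - \frac{f}{5}$)
$b{\left(16,s \right)} n{\left(-14,5 \right)} + 302 = \left(- \frac{1}{5}\right) \left(-8\right) \left(-1\right) + 302 = \frac{8}{5} \left(-1\right) + 302 = - \frac{8}{5} + 302 = \frac{1502}{5}$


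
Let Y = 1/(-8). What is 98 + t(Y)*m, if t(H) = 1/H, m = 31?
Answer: -150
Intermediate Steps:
Y = -⅛ ≈ -0.12500
t(H) = 1/H
98 + t(Y)*m = 98 + 31/(-⅛) = 98 - 8*31 = 98 - 248 = -150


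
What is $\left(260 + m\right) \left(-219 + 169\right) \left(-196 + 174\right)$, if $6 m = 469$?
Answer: $\frac{1115950}{3} \approx 3.7198 \cdot 10^{5}$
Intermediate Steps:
$m = \frac{469}{6}$ ($m = \frac{1}{6} \cdot 469 = \frac{469}{6} \approx 78.167$)
$\left(260 + m\right) \left(-219 + 169\right) \left(-196 + 174\right) = \left(260 + \frac{469}{6}\right) \left(-219 + 169\right) \left(-196 + 174\right) = \frac{2029 \left(\left(-50\right) \left(-22\right)\right)}{6} = \frac{2029}{6} \cdot 1100 = \frac{1115950}{3}$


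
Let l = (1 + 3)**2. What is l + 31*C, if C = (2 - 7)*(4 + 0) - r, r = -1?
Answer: -573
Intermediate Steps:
l = 16 (l = 4**2 = 16)
C = -19 (C = (2 - 7)*(4 + 0) - 1*(-1) = -5*4 + 1 = -20 + 1 = -19)
l + 31*C = 16 + 31*(-19) = 16 - 589 = -573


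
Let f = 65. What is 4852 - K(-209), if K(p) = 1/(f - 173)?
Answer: 524017/108 ≈ 4852.0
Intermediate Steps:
K(p) = -1/108 (K(p) = 1/(65 - 173) = 1/(-108) = -1/108)
4852 - K(-209) = 4852 - 1*(-1/108) = 4852 + 1/108 = 524017/108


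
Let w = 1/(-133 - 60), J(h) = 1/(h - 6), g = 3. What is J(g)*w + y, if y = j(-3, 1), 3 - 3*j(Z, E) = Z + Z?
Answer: 1738/579 ≈ 3.0017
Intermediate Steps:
j(Z, E) = 1 - 2*Z/3 (j(Z, E) = 1 - (Z + Z)/3 = 1 - 2*Z/3)
J(h) = 1/(-6 + h)
y = 3 (y = 1 - ⅔*(-3) = 1 + 2 = 3)
w = -1/193 (w = 1/(-193) = -1/193 ≈ -0.0051813)
J(g)*w + y = -1/193/(-6 + 3) + 3 = -1/193/(-3) + 3 = -⅓*(-1/193) + 3 = 1/579 + 3 = 1738/579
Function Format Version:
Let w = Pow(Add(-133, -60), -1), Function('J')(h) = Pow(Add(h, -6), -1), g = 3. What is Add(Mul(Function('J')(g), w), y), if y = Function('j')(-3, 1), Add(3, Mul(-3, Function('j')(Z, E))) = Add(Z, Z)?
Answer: Rational(1738, 579) ≈ 3.0017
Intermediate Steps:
Function('j')(Z, E) = Add(1, Mul(Rational(-2, 3), Z)) (Function('j')(Z, E) = Add(1, Mul(Rational(-1, 3), Add(Z, Z))) = Add(1, Mul(Rational(-1, 3), Mul(2, Z))) = Add(1, Mul(Rational(-2, 3), Z)))
Function('J')(h) = Pow(Add(-6, h), -1)
y = 3 (y = Add(1, Mul(Rational(-2, 3), -3)) = Add(1, 2) = 3)
w = Rational(-1, 193) (w = Pow(-193, -1) = Rational(-1, 193) ≈ -0.0051813)
Add(Mul(Function('J')(g), w), y) = Add(Mul(Pow(Add(-6, 3), -1), Rational(-1, 193)), 3) = Add(Mul(Pow(-3, -1), Rational(-1, 193)), 3) = Add(Mul(Rational(-1, 3), Rational(-1, 193)), 3) = Add(Rational(1, 579), 3) = Rational(1738, 579)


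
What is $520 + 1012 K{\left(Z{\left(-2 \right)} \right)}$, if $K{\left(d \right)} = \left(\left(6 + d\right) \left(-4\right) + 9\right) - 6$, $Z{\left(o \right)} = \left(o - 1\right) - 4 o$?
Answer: $-40972$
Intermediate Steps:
$Z{\left(o \right)} = -1 - 3 o$ ($Z{\left(o \right)} = \left(-1 + o\right) - 4 o = -1 - 3 o$)
$K{\left(d \right)} = -21 - 4 d$ ($K{\left(d \right)} = \left(\left(-24 - 4 d\right) + 9\right) - 6 = \left(-15 - 4 d\right) - 6 = -21 - 4 d$)
$520 + 1012 K{\left(Z{\left(-2 \right)} \right)} = 520 + 1012 \left(-21 - 4 \left(-1 - -6\right)\right) = 520 + 1012 \left(-21 - 4 \left(-1 + 6\right)\right) = 520 + 1012 \left(-21 - 20\right) = 520 + 1012 \left(-41\right) = 520 - 41492 = -40972$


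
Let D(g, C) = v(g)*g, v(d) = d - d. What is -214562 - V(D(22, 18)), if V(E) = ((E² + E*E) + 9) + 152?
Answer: -214723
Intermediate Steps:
v(d) = 0
D(g, C) = 0 (D(g, C) = 0*g = 0)
V(E) = 161 + 2*E² (V(E) = ((E² + E²) + 9) + 152 = (2*E² + 9) + 152 = (9 + 2*E²) + 152 = 161 + 2*E²)
-214562 - V(D(22, 18)) = -214562 - (161 + 2*0²) = -214562 - (161 + 2*0) = -214562 - (161 + 0) = -214562 - 1*161 = -214562 - 161 = -214723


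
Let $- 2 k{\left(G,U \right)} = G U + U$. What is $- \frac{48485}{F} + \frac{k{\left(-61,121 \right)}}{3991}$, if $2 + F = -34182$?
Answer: $\frac{317591555}{136428344} \approx 2.3279$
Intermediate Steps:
$F = -34184$ ($F = -2 - 34182 = -34184$)
$k{\left(G,U \right)} = - \frac{U}{2} - \frac{G U}{2}$ ($k{\left(G,U \right)} = - \frac{G U + U}{2} = - \frac{U + G U}{2} = - \frac{U}{2} - \frac{G U}{2}$)
$- \frac{48485}{F} + \frac{k{\left(-61,121 \right)}}{3991} = - \frac{48485}{-34184} + \frac{\left(- \frac{1}{2}\right) 121 \left(1 - 61\right)}{3991} = \left(-48485\right) \left(- \frac{1}{34184}\right) + \left(- \frac{1}{2}\right) 121 \left(-60\right) \frac{1}{3991} = \frac{48485}{34184} + 3630 \cdot \frac{1}{3991} = \frac{48485}{34184} + \frac{3630}{3991} = \frac{317591555}{136428344}$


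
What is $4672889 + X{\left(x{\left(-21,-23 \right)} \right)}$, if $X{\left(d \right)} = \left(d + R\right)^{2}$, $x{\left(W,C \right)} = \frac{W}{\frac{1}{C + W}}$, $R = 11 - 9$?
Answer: $5530365$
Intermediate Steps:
$R = 2$ ($R = 11 - 9 = 2$)
$x{\left(W,C \right)} = W \left(C + W\right)$
$X{\left(d \right)} = \left(2 + d\right)^{2}$ ($X{\left(d \right)} = \left(d + 2\right)^{2} = \left(2 + d\right)^{2}$)
$4672889 + X{\left(x{\left(-21,-23 \right)} \right)} = 4672889 + \left(2 - 21 \left(-23 - 21\right)\right)^{2} = 4672889 + \left(2 - -924\right)^{2} = 4672889 + \left(2 + 924\right)^{2} = 4672889 + 926^{2} = 4672889 + 857476 = 5530365$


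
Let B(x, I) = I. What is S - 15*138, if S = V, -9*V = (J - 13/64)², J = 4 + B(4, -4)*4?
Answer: -76918441/36864 ≈ -2086.5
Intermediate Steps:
J = -12 (J = 4 - 4*4 = 4 - 16 = -12)
V = -609961/36864 (V = -(-12 - 13/64)²/9 = -(-781/64)²/9 = -⅑*609961/4096 = -609961/36864 ≈ -16.546)
S = -609961/36864 ≈ -16.546
S - 15*138 = -609961/36864 - 15*138 = -609961/36864 - 1*2070 = -609961/36864 - 2070 = -76918441/36864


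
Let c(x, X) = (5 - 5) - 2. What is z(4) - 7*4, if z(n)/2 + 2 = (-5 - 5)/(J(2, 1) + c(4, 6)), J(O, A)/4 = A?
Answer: -42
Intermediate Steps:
c(x, X) = -2 (c(x, X) = 0 - 2 = -2)
J(O, A) = 4*A
z(n) = -14 (z(n) = -4 + 2*((-5 - 5)/(4*1 - 2)) = -4 + 2*(-10/(4 - 2)) = -4 + 2*(-10/2) = -4 + 2*(-10*1/2) = -4 + 2*(-5) = -4 - 10 = -14)
z(4) - 7*4 = -14 - 7*4 = -14 - 28 = -42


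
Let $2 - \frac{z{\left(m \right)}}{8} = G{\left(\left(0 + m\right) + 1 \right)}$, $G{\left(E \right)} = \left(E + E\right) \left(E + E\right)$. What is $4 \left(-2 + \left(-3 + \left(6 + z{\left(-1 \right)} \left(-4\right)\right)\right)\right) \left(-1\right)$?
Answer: $252$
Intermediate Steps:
$G{\left(E \right)} = 4 E^{2}$ ($G{\left(E \right)} = 2 E 2 E = 4 E^{2}$)
$z{\left(m \right)} = 16 - 32 \left(1 + m\right)^{2}$ ($z{\left(m \right)} = 16 - 8 \cdot 4 \left(\left(0 + m\right) + 1\right)^{2} = 16 - 8 \cdot 4 \left(m + 1\right)^{2} = 16 - 8 \cdot 4 \left(1 + m\right)^{2} = 16 - 32 \left(1 + m\right)^{2}$)
$4 \left(-2 + \left(-3 + \left(6 + z{\left(-1 \right)} \left(-4\right)\right)\right)\right) \left(-1\right) = 4 \left(-2 + \left(-3 + \left(6 + \left(16 - 32 \left(1 - 1\right)^{2}\right) \left(-4\right)\right)\right)\right) \left(-1\right) = 4 \left(-2 + \left(-3 + \left(6 + \left(16 - 32 \cdot 0^{2}\right) \left(-4\right)\right)\right)\right) \left(-1\right) = 4 \left(-2 + \left(-3 + \left(6 + \left(16 - 0\right) \left(-4\right)\right)\right)\right) \left(-1\right) = 4 \left(-2 + \left(-3 + \left(6 + \left(16 + 0\right) \left(-4\right)\right)\right)\right) \left(-1\right) = 4 \left(-2 + \left(-3 + \left(6 + 16 \left(-4\right)\right)\right)\right) \left(-1\right) = 4 \left(-2 + \left(-3 + \left(6 - 64\right)\right)\right) \left(-1\right) = 4 \left(-2 - 61\right) \left(-1\right) = 4 \left(\left(-63\right) \left(-1\right)\right) = 4 \cdot 63 = 252$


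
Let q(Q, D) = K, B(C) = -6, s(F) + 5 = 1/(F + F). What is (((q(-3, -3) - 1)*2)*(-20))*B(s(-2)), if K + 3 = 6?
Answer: 480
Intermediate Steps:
s(F) = -5 + 1/(2*F) (s(F) = -5 + 1/(F + F) = -5 + 1/(2*F))
K = 3 (K = -3 + 6 = 3)
q(Q, D) = 3
(((q(-3, -3) - 1)*2)*(-20))*B(s(-2)) = (((3 - 1)*2)*(-20))*(-6) = ((2*2)*(-20))*(-6) = (4*(-20))*(-6) = -80*(-6) = 480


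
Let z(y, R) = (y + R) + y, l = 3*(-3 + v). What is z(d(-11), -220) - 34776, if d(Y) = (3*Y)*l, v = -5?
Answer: -33412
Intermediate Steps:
l = -24 (l = 3*(-3 - 5) = 3*(-8) = -24)
d(Y) = -72*Y (d(Y) = (3*Y)*(-24) = -72*Y)
z(y, R) = R + 2*y (z(y, R) = (R + y) + y = R + 2*y)
z(d(-11), -220) - 34776 = (-220 + 2*(-72*(-11))) - 34776 = (-220 + 2*792) - 34776 = (-220 + 1584) - 34776 = 1364 - 34776 = -33412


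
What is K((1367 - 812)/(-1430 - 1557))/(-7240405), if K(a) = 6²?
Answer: -36/7240405 ≈ -4.9721e-6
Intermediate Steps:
K(a) = 36
K((1367 - 812)/(-1430 - 1557))/(-7240405) = 36/(-7240405) = 36*(-1/7240405) = -36/7240405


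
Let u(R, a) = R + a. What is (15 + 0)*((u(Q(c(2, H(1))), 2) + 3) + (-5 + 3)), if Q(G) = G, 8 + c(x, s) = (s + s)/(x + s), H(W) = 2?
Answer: -60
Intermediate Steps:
c(x, s) = -8 + 2*s/(s + x) (c(x, s) = -8 + (s + s)/(x + s) = -8 + (2*s)/(s + x) = -8 + 2*s/(s + x))
(15 + 0)*((u(Q(c(2, H(1))), 2) + 3) + (-5 + 3)) = (15 + 0)*(((2*(-4*2 - 3*2)/(2 + 2) + 2) + 3) + (-5 + 3)) = 15*(((2*(-8 - 6)/4 + 2) + 3) - 2) = 15*(((2*(1/4)*(-14) + 2) + 3) - 2) = 15*(((-7 + 2) + 3) - 2) = 15*((-5 + 3) - 2) = 15*(-2 - 2) = 15*(-4) = -60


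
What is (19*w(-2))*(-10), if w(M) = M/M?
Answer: -190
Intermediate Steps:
w(M) = 1
(19*w(-2))*(-10) = (19*1)*(-10) = 19*(-10) = -190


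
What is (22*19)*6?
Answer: 2508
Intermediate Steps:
(22*19)*6 = 418*6 = 2508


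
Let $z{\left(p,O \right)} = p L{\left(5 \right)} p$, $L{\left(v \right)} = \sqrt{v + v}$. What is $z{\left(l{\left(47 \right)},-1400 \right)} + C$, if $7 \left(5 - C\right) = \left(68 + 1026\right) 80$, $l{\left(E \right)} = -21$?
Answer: $- \frac{87485}{7} + 441 \sqrt{10} \approx -11103.0$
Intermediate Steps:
$L{\left(v \right)} = \sqrt{2} \sqrt{v}$ ($L{\left(v \right)} = \sqrt{2 v} = \sqrt{2} \sqrt{v}$)
$C = - \frac{87485}{7}$ ($C = 5 - \frac{\left(68 + 1026\right) 80}{7} = 5 - \frac{1094 \cdot 80}{7} = 5 - \frac{87520}{7} = - \frac{87485}{7} \approx -12498.0$)
$z{\left(p,O \right)} = \sqrt{10} p^{2}$ ($z{\left(p,O \right)} = p \sqrt{2} \sqrt{5} p = p \sqrt{10} p = \sqrt{10} p^{2}$)
$z{\left(l{\left(47 \right)},-1400 \right)} + C = \sqrt{10} \left(-21\right)^{2} - \frac{87485}{7} = \sqrt{10} \cdot 441 - \frac{87485}{7} = 441 \sqrt{10} - \frac{87485}{7} = - \frac{87485}{7} + 441 \sqrt{10}$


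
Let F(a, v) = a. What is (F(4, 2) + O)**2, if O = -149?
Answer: 21025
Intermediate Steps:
(F(4, 2) + O)**2 = (4 - 149)**2 = (-145)**2 = 21025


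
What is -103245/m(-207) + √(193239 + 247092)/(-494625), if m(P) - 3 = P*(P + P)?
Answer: -34415/28567 - √440331/494625 ≈ -1.2061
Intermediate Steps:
m(P) = 3 + 2*P² (m(P) = 3 + P*(P + P) = 3 + P*(2*P) = 3 + 2*P²)
-103245/m(-207) + √(193239 + 247092)/(-494625) = -103245/(3 + 2*(-207)²) + √(193239 + 247092)/(-494625) = -103245/(3 + 2*42849) + √440331*(-1/494625) = -103245/(3 + 85698) - √440331/494625 = -103245/85701 - √440331/494625 = -103245*1/85701 - √440331/494625 = -34415/28567 - √440331/494625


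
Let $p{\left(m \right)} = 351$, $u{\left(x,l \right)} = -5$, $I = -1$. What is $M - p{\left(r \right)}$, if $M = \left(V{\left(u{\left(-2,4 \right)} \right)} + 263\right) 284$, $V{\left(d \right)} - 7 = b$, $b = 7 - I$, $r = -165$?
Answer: $78601$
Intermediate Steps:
$b = 8$ ($b = 7 - -1 = 7 + 1 = 8$)
$V{\left(d \right)} = 15$ ($V{\left(d \right)} = 7 + 8 = 15$)
$M = 78952$ ($M = \left(15 + 263\right) 284 = 278 \cdot 284 = 78952$)
$M - p{\left(r \right)} = 78952 - 351 = 78601$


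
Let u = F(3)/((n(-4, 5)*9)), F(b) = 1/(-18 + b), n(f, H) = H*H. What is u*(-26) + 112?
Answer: 378026/3375 ≈ 112.01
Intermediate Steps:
n(f, H) = H**2
u = -1/3375 (u = 1/((-18 + 3)*((5**2*9))) = 1/((-15)*((25*9))) = -1/15/225 = -1/15*1/225 = -1/3375 ≈ -0.00029630)
u*(-26) + 112 = -1/3375*(-26) + 112 = 26/3375 + 112 = 378026/3375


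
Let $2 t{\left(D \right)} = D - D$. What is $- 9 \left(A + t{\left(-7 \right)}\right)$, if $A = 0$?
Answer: $0$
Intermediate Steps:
$t{\left(D \right)} = 0$ ($t{\left(D \right)} = \frac{D - D}{2} = \frac{1}{2} \cdot 0 = 0$)
$- 9 \left(A + t{\left(-7 \right)}\right) = - 9 \left(0 + 0\right) = \left(-9\right) 0 = 0$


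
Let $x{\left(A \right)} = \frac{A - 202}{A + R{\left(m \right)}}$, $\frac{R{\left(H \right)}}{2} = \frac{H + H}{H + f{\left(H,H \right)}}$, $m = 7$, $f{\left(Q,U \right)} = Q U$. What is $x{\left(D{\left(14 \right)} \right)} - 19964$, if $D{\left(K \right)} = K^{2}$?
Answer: $- \frac{2615288}{131} \approx -19964.0$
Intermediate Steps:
$R{\left(H \right)} = \frac{4 H}{H + H^{2}}$ ($R{\left(H \right)} = 2 \frac{H + H}{H + H H} = 2 \frac{2 H}{H + H^{2}} = \frac{4 H}{H + H^{2}}$)
$x{\left(A \right)} = \frac{-202 + A}{\frac{1}{2} + A}$ ($x{\left(A \right)} = \frac{A - 202}{A + \frac{4}{1 + 7}} = \frac{-202 + A}{A + \frac{4}{8}} = \frac{-202 + A}{A + 4 \cdot \frac{1}{8}} = \frac{-202 + A}{A + \frac{1}{2}} = \frac{-202 + A}{\frac{1}{2} + A}$)
$x{\left(D{\left(14 \right)} \right)} - 19964 = \frac{2 \left(-202 + 14^{2}\right)}{1 + 2 \cdot 14^{2}} - 19964 = \frac{2 \left(-202 + 196\right)}{1 + 2 \cdot 196} - 19964 = 2 \frac{1}{1 + 392} \left(-6\right) - 19964 = 2 \cdot \frac{1}{393} \left(-6\right) - 19964 = - \frac{4}{131} - 19964 = - \frac{2615288}{131}$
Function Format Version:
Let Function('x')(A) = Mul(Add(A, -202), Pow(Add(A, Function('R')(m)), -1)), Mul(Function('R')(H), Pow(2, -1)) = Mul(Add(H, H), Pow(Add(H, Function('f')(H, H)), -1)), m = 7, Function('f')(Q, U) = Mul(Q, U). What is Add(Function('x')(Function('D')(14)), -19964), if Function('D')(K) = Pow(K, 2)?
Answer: Rational(-2615288, 131) ≈ -19964.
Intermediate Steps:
Function('R')(H) = Mul(4, H, Pow(Add(H, Pow(H, 2)), -1)) (Function('R')(H) = Mul(2, Mul(Add(H, H), Pow(Add(H, Mul(H, H)), -1))) = Mul(2, Mul(Mul(2, H), Pow(Add(H, Pow(H, 2)), -1))) = Mul(2, Mul(2, H, Pow(Add(H, Pow(H, 2)), -1))) = Mul(4, H, Pow(Add(H, Pow(H, 2)), -1)))
Function('x')(A) = Mul(Pow(Add(Rational(1, 2), A), -1), Add(-202, A)) (Function('x')(A) = Mul(Add(A, -202), Pow(Add(A, Mul(4, Pow(Add(1, 7), -1))), -1)) = Mul(Add(-202, A), Pow(Add(A, Mul(4, Pow(8, -1))), -1)) = Mul(Add(-202, A), Pow(Add(A, Mul(4, Rational(1, 8))), -1)) = Mul(Add(-202, A), Pow(Add(A, Rational(1, 2)), -1)) = Mul(Add(-202, A), Pow(Add(Rational(1, 2), A), -1)) = Mul(Pow(Add(Rational(1, 2), A), -1), Add(-202, A)))
Add(Function('x')(Function('D')(14)), -19964) = Add(Mul(2, Pow(Add(1, Mul(2, Pow(14, 2))), -1), Add(-202, Pow(14, 2))), -19964) = Add(Mul(2, Pow(Add(1, Mul(2, 196)), -1), Add(-202, 196)), -19964) = Add(Mul(2, Pow(Add(1, 392), -1), -6), -19964) = Add(Mul(2, Pow(393, -1), -6), -19964) = Add(Mul(2, Rational(1, 393), -6), -19964) = Add(Rational(-4, 131), -19964) = Rational(-2615288, 131)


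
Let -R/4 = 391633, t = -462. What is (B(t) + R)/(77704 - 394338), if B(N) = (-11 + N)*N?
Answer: 674003/158317 ≈ 4.2573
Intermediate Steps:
B(N) = N*(-11 + N)
R = -1566532 (R = -4*391633 = -1566532)
(B(t) + R)/(77704 - 394338) = (-462*(-11 - 462) - 1566532)/(77704 - 394338) = (-462*(-473) - 1566532)/(-316634) = (218526 - 1566532)*(-1/316634) = -1348006*(-1/316634) = 674003/158317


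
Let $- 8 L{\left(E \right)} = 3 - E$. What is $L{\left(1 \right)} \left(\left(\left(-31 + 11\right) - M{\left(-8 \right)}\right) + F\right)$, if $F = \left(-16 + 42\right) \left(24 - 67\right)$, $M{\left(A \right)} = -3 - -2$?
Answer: $\frac{1137}{4} \approx 284.25$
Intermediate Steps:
$L{\left(E \right)} = - \frac{3}{8} + \frac{E}{8}$ ($L{\left(E \right)} = - \frac{3 - E}{8} = - \frac{3}{8} + \frac{E}{8}$)
$M{\left(A \right)} = -1$ ($M{\left(A \right)} = -3 + 2 = -1$)
$F = -1118$ ($F = 26 \left(-43\right) = -1118$)
$L{\left(1 \right)} \left(\left(\left(-31 + 11\right) - M{\left(-8 \right)}\right) + F\right) = \left(- \frac{3}{8} + \frac{1}{8} \cdot 1\right) \left(\left(\left(-31 + 11\right) - -1\right) - 1118\right) = \left(- \frac{3}{8} + \frac{1}{8}\right) \left(\left(-20 + 1\right) - 1118\right) = - \frac{-19 - 1118}{4} = \left(- \frac{1}{4}\right) \left(-1137\right) = \frac{1137}{4}$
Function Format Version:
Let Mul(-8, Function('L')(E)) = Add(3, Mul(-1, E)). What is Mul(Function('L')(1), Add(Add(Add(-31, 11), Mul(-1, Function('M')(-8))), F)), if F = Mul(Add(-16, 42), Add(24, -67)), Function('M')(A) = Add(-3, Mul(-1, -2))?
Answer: Rational(1137, 4) ≈ 284.25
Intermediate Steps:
Function('L')(E) = Add(Rational(-3, 8), Mul(Rational(1, 8), E)) (Function('L')(E) = Mul(Rational(-1, 8), Add(3, Mul(-1, E))) = Add(Rational(-3, 8), Mul(Rational(1, 8), E)))
Function('M')(A) = -1 (Function('M')(A) = Add(-3, 2) = -1)
F = -1118 (F = Mul(26, -43) = -1118)
Mul(Function('L')(1), Add(Add(Add(-31, 11), Mul(-1, Function('M')(-8))), F)) = Mul(Add(Rational(-3, 8), Mul(Rational(1, 8), 1)), Add(Add(Add(-31, 11), Mul(-1, -1)), -1118)) = Mul(Add(Rational(-3, 8), Rational(1, 8)), Add(Add(-20, 1), -1118)) = Mul(Rational(-1, 4), Add(-19, -1118)) = Mul(Rational(-1, 4), -1137) = Rational(1137, 4)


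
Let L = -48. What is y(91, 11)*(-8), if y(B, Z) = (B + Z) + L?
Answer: -432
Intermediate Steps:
y(B, Z) = -48 + B + Z (y(B, Z) = (B + Z) - 48 = -48 + B + Z)
y(91, 11)*(-8) = (-48 + 91 + 11)*(-8) = 54*(-8) = -432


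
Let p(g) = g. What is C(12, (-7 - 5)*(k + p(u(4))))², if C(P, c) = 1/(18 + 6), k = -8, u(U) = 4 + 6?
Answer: 1/576 ≈ 0.0017361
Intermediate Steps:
u(U) = 10
C(P, c) = 1/24
C(12, (-7 - 5)*(k + p(u(4))))² = (1/24)² = 1/576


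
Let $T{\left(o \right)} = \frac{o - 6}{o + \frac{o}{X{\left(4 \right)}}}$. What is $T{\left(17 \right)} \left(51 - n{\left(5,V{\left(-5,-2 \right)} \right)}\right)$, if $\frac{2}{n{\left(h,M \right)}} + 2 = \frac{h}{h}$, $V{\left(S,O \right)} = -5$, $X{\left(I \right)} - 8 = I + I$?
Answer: $\frac{9328}{289} \approx 32.277$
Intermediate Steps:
$X{\left(I \right)} = 8 + 2 I$ ($X{\left(I \right)} = 8 + \left(I + I\right) = 8 + 2 I$)
$n{\left(h,M \right)} = -2$ ($n{\left(h,M \right)} = \frac{2}{-2 + \frac{h}{h}} = \frac{2}{-2 + 1} = \frac{2}{-1} = 2 \left(-1\right) = -2$)
$T{\left(o \right)} = \frac{16 \left(-6 + o\right)}{17 o}$ ($T{\left(o \right)} = \frac{o - 6}{o + \frac{o}{8 + 2 \cdot 4}} = \frac{-6 + o}{o + \frac{o}{8 + 8}} = \frac{-6 + o}{o + \frac{o}{16}} = \frac{-6 + o}{\frac{17}{16} o} = \left(-6 + o\right) \frac{16}{17 o} = \frac{16 \left(-6 + o\right)}{17 o}$)
$T{\left(17 \right)} \left(51 - n{\left(5,V{\left(-5,-2 \right)} \right)}\right) = \frac{16 \left(-6 + 17\right)}{17 \cdot 17} \left(51 - -2\right) = \frac{16}{17} \cdot \frac{1}{17} \cdot 11 \left(51 + 2\right) = \frac{176}{289} \cdot 53 = \frac{9328}{289}$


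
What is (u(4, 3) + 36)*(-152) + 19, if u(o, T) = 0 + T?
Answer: -5909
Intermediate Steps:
u(o, T) = T
(u(4, 3) + 36)*(-152) + 19 = (3 + 36)*(-152) + 19 = 39*(-152) + 19 = -5928 + 19 = -5909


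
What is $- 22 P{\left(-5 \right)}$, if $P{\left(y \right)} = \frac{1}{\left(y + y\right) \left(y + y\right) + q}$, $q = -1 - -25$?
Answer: $- \frac{11}{62} \approx -0.17742$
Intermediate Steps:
$q = 24$ ($q = -1 + 25 = 24$)
$P{\left(y \right)} = \frac{1}{24 + 4 y^{2}}$ ($P{\left(y \right)} = \frac{1}{\left(y + y\right) \left(y + y\right) + 24} = \frac{1}{2 y 2 y + 24} = \frac{1}{4 y^{2} + 24} = \frac{1}{24 + 4 y^{2}}$)
$- 22 P{\left(-5 \right)} = - 22 \frac{1}{4 \left(6 + \left(-5\right)^{2}\right)} = - 22 \frac{1}{4 \left(6 + 25\right)} = - 22 \frac{1}{4 \cdot 31} = - 22 \cdot \frac{1}{4} \cdot \frac{1}{31} = \left(-22\right) \frac{1}{124} = - \frac{11}{62}$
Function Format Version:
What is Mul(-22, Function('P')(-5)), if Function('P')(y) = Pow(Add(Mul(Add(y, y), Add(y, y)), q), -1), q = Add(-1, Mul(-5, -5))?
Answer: Rational(-11, 62) ≈ -0.17742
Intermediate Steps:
q = 24 (q = Add(-1, 25) = 24)
Function('P')(y) = Pow(Add(24, Mul(4, Pow(y, 2))), -1) (Function('P')(y) = Pow(Add(Mul(Add(y, y), Add(y, y)), 24), -1) = Pow(Add(Mul(Mul(2, y), Mul(2, y)), 24), -1) = Pow(Add(Mul(4, Pow(y, 2)), 24), -1) = Pow(Add(24, Mul(4, Pow(y, 2))), -1))
Mul(-22, Function('P')(-5)) = Mul(-22, Mul(Rational(1, 4), Pow(Add(6, Pow(-5, 2)), -1))) = Mul(-22, Mul(Rational(1, 4), Pow(Add(6, 25), -1))) = Mul(-22, Mul(Rational(1, 4), Pow(31, -1))) = Mul(-22, Mul(Rational(1, 4), Rational(1, 31))) = Mul(-22, Rational(1, 124)) = Rational(-11, 62)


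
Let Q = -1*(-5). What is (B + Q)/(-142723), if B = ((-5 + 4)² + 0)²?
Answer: -6/142723 ≈ -4.2039e-5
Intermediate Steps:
B = 1 (B = ((-1)² + 0)² = (1 + 0)² = 1² = 1)
Q = 5
(B + Q)/(-142723) = (1 + 5)/(-142723) = -1/142723*6 = -6/142723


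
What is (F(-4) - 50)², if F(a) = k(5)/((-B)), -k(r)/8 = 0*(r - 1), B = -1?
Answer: 2500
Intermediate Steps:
k(r) = 0 (k(r) = -0*(r - 1) = -0*(-1 + r) = -8*0 = 0)
F(a) = 0 (F(a) = 0/((-1*(-1))) = 0/1 = 0*1 = 0)
(F(-4) - 50)² = (0 - 50)² = (-50)² = 2500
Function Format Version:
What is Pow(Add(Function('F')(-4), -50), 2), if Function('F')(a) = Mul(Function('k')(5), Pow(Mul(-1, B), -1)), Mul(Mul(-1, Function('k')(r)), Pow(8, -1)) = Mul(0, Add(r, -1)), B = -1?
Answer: 2500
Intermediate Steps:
Function('k')(r) = 0 (Function('k')(r) = Mul(-8, Mul(0, Add(r, -1))) = Mul(-8, Mul(0, Add(-1, r))) = Mul(-8, 0) = 0)
Function('F')(a) = 0 (Function('F')(a) = Mul(0, Pow(Mul(-1, -1), -1)) = Mul(0, Pow(1, -1)) = Mul(0, 1) = 0)
Pow(Add(Function('F')(-4), -50), 2) = Pow(Add(0, -50), 2) = Pow(-50, 2) = 2500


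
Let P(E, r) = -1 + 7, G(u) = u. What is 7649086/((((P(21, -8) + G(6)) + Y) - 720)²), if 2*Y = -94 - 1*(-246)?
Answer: 3824543/199712 ≈ 19.150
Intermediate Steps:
Y = 76 (Y = (-94 - 1*(-246))/2 = (-94 + 246)/2 = (½)*152 = 76)
P(E, r) = 6
7649086/((((P(21, -8) + G(6)) + Y) - 720)²) = 7649086/((((6 + 6) + 76) - 720)²) = 7649086/(((12 + 76) - 720)²) = 7649086/((88 - 720)²) = 7649086/((-632)²) = 7649086/399424 = 7649086*(1/399424) = 3824543/199712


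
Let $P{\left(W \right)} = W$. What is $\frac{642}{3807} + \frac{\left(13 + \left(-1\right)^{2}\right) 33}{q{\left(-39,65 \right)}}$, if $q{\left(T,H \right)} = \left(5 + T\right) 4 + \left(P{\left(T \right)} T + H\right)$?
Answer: $\frac{448289}{920025} \approx 0.48726$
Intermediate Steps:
$q{\left(T,H \right)} = 20 + H + T^{2} + 4 T$ ($q{\left(T,H \right)} = \left(5 + T\right) 4 + \left(T T + H\right) = \left(20 + 4 T\right) + \left(T^{2} + H\right) = \left(20 + 4 T\right) + \left(H + T^{2}\right) = 20 + H + T^{2} + 4 T$)
$\frac{642}{3807} + \frac{\left(13 + \left(-1\right)^{2}\right) 33}{q{\left(-39,65 \right)}} = \frac{642}{3807} + \frac{\left(13 + \left(-1\right)^{2}\right) 33}{20 + 65 + \left(-39\right)^{2} + 4 \left(-39\right)} = 642 \cdot \frac{1}{3807} + \frac{\left(13 + 1\right) 33}{20 + 65 + 1521 - 156} = \frac{214}{1269} + \frac{14 \cdot 33}{1450} = \frac{214}{1269} + 462 \cdot \frac{1}{1450} = \frac{214}{1269} + \frac{231}{725} = \frac{448289}{920025}$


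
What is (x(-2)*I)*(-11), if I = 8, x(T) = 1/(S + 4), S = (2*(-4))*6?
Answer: 2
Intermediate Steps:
S = -48 (S = -8*6 = -48)
x(T) = -1/44 (x(T) = 1/(-48 + 4) = 1/(-44) = -1/44)
(x(-2)*I)*(-11) = -1/44*8*(-11) = -2/11*(-11) = 2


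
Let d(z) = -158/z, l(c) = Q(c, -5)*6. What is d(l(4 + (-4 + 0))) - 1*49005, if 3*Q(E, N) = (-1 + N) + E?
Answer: -293951/6 ≈ -48992.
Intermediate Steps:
Q(E, N) = -⅓ + E/3 + N/3 (Q(E, N) = ((-1 + N) + E)/3 = (-1 + E + N)/3 = -⅓ + E/3 + N/3)
l(c) = -12 + 2*c (l(c) = (-⅓ + c/3 + (⅓)*(-5))*6 = (-⅓ + c/3 - 5/3)*6 = (-2 + c/3)*6 = -12 + 2*c)
d(l(4 + (-4 + 0))) - 1*49005 = -158/(-12 + 2*(4 + (-4 + 0))) - 1*49005 = -158/(-12 + 2*(4 - 4)) - 49005 = -158/(-12 + 2*0) - 49005 = -158/(-12 + 0) - 49005 = -158/(-12) - 49005 = -158*(-1/12) - 49005 = 79/6 - 49005 = -293951/6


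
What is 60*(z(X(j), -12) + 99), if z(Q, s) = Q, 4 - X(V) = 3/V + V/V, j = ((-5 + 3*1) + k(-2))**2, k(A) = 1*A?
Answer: 24435/4 ≈ 6108.8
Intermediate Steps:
k(A) = A
j = 16 (j = ((-5 + 3*1) - 2)**2 = ((-5 + 3) - 2)**2 = (-2 - 2)**2 = (-4)**2 = 16)
X(V) = 3 - 3/V (X(V) = 4 - (3/V + V/V) = 4 - (3/V + 1) = 4 - (1 + 3/V) = 4 + (-1 - 3/V) = 3 - 3/V)
60*(z(X(j), -12) + 99) = 60*((3 - 3/16) + 99) = 60*(45/16 + 99) = 60*(1629/16) = 24435/4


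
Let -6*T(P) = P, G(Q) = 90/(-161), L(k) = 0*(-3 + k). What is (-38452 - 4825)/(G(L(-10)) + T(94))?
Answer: 20902791/7837 ≈ 2667.2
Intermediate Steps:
L(k) = 0
G(Q) = -90/161 (G(Q) = 90*(-1/161) = -90/161)
T(P) = -P/6
(-38452 - 4825)/(G(L(-10)) + T(94)) = (-38452 - 4825)/(-90/161 - 1/6*94) = -43277/(-90/161 - 47/3) = -43277/(-7837/483) = -43277*(-483/7837) = 20902791/7837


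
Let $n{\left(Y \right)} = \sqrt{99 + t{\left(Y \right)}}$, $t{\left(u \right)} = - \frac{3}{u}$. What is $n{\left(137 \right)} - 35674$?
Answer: $-35674 + \frac{2 \sqrt{464430}}{137} \approx -35664.0$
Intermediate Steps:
$n{\left(Y \right)} = \sqrt{99 - \frac{3}{Y}}$
$n{\left(137 \right)} - 35674 = \sqrt{99 - \frac{3}{137}} - 35674 = \sqrt{\frac{13560}{137}} - 35674 = \frac{2 \sqrt{464430}}{137} - 35674 = -35674 + \frac{2 \sqrt{464430}}{137}$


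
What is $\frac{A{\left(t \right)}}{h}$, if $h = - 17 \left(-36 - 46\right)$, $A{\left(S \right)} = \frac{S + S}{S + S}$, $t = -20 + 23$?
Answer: $\frac{1}{1394} \approx 0.00071736$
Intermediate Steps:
$t = 3$
$A{\left(S \right)} = 1$ ($A{\left(S \right)} = \frac{2 S}{2 S} = 2 S \frac{1}{2 S} = 1$)
$h = 1394$ ($h = \left(-17\right) \left(-82\right) = 1394$)
$\frac{A{\left(t \right)}}{h} = 1 \cdot \frac{1}{1394} = \frac{1}{1394}$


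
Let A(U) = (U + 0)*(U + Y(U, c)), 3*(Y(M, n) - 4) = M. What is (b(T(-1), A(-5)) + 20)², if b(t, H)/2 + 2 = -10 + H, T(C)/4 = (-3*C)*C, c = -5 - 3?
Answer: 4624/9 ≈ 513.78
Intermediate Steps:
c = -8
Y(M, n) = 4 + M/3
T(C) = -12*C² (T(C) = 4*((-3*C)*C) = 4*(-3*C²) = -12*C²)
A(U) = U*(4 + 4*U/3) (A(U) = (U + 0)*(U + (4 + U/3)) = U*(4 + 4*U/3))
b(t, H) = -24 + 2*H (b(t, H) = -4 + 2*(-10 + H) = -4 + (-20 + 2*H) = -24 + 2*H)
(b(T(-1), A(-5)) + 20)² = ((-24 + 2*((4/3)*(-5)*(3 - 5))) + 20)² = ((-24 + 2*((4/3)*(-5)*(-2))) + 20)² = ((-24 + 2*(40/3)) + 20)² = ((-24 + 80/3) + 20)² = (8/3 + 20)² = (68/3)² = 4624/9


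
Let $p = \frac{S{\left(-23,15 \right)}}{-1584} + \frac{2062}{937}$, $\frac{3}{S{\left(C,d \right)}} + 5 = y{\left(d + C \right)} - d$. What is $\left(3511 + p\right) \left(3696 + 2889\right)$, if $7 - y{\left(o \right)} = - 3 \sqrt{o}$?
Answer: $\frac{919449850331135}{39743792} + \frac{6585 i \sqrt{2}}{21208} \approx 2.3134 \cdot 10^{7} + 0.43911 i$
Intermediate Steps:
$y{\left(o \right)} = 7 + 3 \sqrt{o}$ ($y{\left(o \right)} = 7 - - 3 \sqrt{o} = 7 + 3 \sqrt{o}$)
$S{\left(C,d \right)} = \frac{3}{2 - d + 3 \sqrt{C + d}}$ ($S{\left(C,d \right)} = \frac{3}{-5 - \left(-7 + d - 3 \sqrt{d + C}\right)} = \frac{3}{-5 - \left(-7 + d - 3 \sqrt{C + d}\right)} = \frac{3}{-5 + \left(7 - d + 3 \sqrt{C + d}\right)} = \frac{3}{2 - d + 3 \sqrt{C + d}}$)
$p = \frac{2062}{937} - \frac{1}{528 \left(-13 + 6 i \sqrt{2}\right)}$ ($p = \frac{3 \frac{1}{2 - 15 + 3 \sqrt{-23 + 15}}}{-1584} + \frac{2062}{937} = \frac{3}{2 - 15 + 3 \sqrt{-8}} \left(- \frac{1}{1584}\right) + 2062 \cdot \frac{1}{937} = \frac{3}{2 - 15 + 3 \cdot 2 i \sqrt{2}} \left(- \frac{1}{1584}\right) + \frac{2062}{937} = \frac{3}{2 - 15 + 6 i \sqrt{2}} \left(- \frac{1}{1584}\right) + \frac{2062}{937} = \frac{3}{-13 + 6 i \sqrt{2}} \left(- \frac{1}{1584}\right) + \frac{2062}{937} = - \frac{1}{528 \left(-13 + 6 i \sqrt{2}\right)} + \frac{2062}{937} = \frac{2062}{937} - \frac{1}{528 \left(-13 + 6 i \sqrt{2}\right)} \approx 2.2007 + 6.6683 \cdot 10^{-5} i$)
$\left(3511 + p\right) \left(3696 + 2889\right) = \left(3511 + \left(\frac{262397557}{119231376} + \frac{i \sqrt{2}}{21208}\right)\right) \left(3696 + 2889\right) = \left(\frac{418883758693}{119231376} + \frac{i \sqrt{2}}{21208}\right) 6585 = \frac{919449850331135}{39743792} + \frac{6585 i \sqrt{2}}{21208}$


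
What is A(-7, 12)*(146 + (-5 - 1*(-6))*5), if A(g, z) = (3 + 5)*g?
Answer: -8456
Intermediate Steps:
A(g, z) = 8*g
A(-7, 12)*(146 + (-5 - 1*(-6))*5) = (8*(-7))*(146 + (-5 - 1*(-6))*5) = -56*(146 + (-5 + 6)*5) = -56*(146 + 1*5) = -56*(146 + 5) = -56*151 = -8456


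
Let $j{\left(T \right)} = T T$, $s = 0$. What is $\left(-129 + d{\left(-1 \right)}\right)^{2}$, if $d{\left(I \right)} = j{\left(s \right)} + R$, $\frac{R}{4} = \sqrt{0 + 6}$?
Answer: $16737 - 1032 \sqrt{6} \approx 14209.0$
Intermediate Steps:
$R = 4 \sqrt{6}$ ($R = 4 \sqrt{0 + 6} = 4 \sqrt{6} \approx 9.798$)
$j{\left(T \right)} = T^{2}$
$d{\left(I \right)} = 4 \sqrt{6}$ ($d{\left(I \right)} = 0^{2} + 4 \sqrt{6} = 0 + 4 \sqrt{6} = 4 \sqrt{6}$)
$\left(-129 + d{\left(-1 \right)}\right)^{2} = \left(-129 + 4 \sqrt{6}\right)^{2}$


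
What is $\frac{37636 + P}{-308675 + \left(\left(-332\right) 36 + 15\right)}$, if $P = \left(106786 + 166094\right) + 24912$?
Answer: $- \frac{83857}{80153} \approx -1.0462$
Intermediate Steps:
$P = 297792$ ($P = 272880 + 24912 = 297792$)
$\frac{37636 + P}{-308675 + \left(\left(-332\right) 36 + 15\right)} = \frac{37636 + 297792}{-308675 + \left(\left(-332\right) 36 + 15\right)} = \frac{335428}{-308675 + \left(-11952 + 15\right)} = \frac{335428}{-308675 - 11937} = \frac{335428}{-320612} = 335428 \left(- \frac{1}{320612}\right) = - \frac{83857}{80153}$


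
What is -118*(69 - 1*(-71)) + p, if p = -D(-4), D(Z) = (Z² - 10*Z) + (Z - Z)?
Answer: -16576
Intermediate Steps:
D(Z) = Z² - 10*Z (D(Z) = (Z² - 10*Z) + 0 = Z² - 10*Z)
p = -56 (p = -(-4)*(-10 - 4) = -(-4)*(-14) = -1*56 = -56)
-118*(69 - 1*(-71)) + p = -118*(69 - 1*(-71)) - 56 = -118*(69 + 71) - 56 = -118*140 - 56 = -16520 - 56 = -16576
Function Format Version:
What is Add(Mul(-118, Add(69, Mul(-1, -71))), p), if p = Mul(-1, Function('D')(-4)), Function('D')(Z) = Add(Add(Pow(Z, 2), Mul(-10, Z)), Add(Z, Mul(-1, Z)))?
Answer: -16576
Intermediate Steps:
Function('D')(Z) = Add(Pow(Z, 2), Mul(-10, Z)) (Function('D')(Z) = Add(Add(Pow(Z, 2), Mul(-10, Z)), 0) = Add(Pow(Z, 2), Mul(-10, Z)))
p = -56 (p = Mul(-1, Mul(-4, Add(-10, -4))) = Mul(-1, Mul(-4, -14)) = Mul(-1, 56) = -56)
Add(Mul(-118, Add(69, Mul(-1, -71))), p) = Add(Mul(-118, Add(69, Mul(-1, -71))), -56) = Add(Mul(-118, Add(69, 71)), -56) = Add(Mul(-118, 140), -56) = Add(-16520, -56) = -16576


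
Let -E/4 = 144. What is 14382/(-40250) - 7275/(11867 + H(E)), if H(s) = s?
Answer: -32514708/32461625 ≈ -1.0016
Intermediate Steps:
E = -576 (E = -4*144 = -576)
14382/(-40250) - 7275/(11867 + H(E)) = 14382/(-40250) - 7275/(11867 - 576) = 14382*(-1/40250) - 7275/11291 = -7191/20125 - 7275*1/11291 = -7191/20125 - 7275/11291 = -32514708/32461625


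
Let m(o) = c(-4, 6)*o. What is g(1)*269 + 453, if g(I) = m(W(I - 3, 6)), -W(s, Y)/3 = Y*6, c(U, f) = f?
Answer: -173859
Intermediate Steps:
W(s, Y) = -18*Y (W(s, Y) = -3*Y*6 = -18*Y)
m(o) = 6*o
g(I) = -648 (g(I) = 6*(-18*6) = 6*(-108) = -648)
g(1)*269 + 453 = -648*269 + 453 = -174312 + 453 = -173859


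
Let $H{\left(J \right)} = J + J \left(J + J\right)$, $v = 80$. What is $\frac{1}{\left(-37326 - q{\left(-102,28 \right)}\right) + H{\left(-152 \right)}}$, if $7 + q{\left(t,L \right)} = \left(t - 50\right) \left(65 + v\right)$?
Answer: $\frac{1}{30777} \approx 3.2492 \cdot 10^{-5}$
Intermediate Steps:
$q{\left(t,L \right)} = -7257 + 145 t$ ($q{\left(t,L \right)} = -7 + \left(t - 50\right) \left(65 + 80\right) = -7 + \left(-50 + t\right) 145 = -7 + \left(-7250 + 145 t\right) = -7257 + 145 t$)
$H{\left(J \right)} = J + 2 J^{2}$ ($H{\left(J \right)} = J + J 2 J = J + 2 J^{2}$)
$\frac{1}{\left(-37326 - q{\left(-102,28 \right)}\right) + H{\left(-152 \right)}} = \frac{1}{\left(-37326 - \left(-7257 + 145 \left(-102\right)\right)\right) - 152 \left(1 + 2 \left(-152\right)\right)} = \frac{1}{\left(-37326 - \left(-7257 - 14790\right)\right) - 152 \left(1 - 304\right)} = \frac{1}{\left(-37326 - -22047\right) - -46056} = \frac{1}{\left(-37326 + 22047\right) + 46056} = \frac{1}{-15279 + 46056} = \frac{1}{30777}$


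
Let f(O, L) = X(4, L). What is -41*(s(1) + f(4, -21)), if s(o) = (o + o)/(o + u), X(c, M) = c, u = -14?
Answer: -2050/13 ≈ -157.69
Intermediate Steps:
f(O, L) = 4
s(o) = 2*o/(-14 + o) (s(o) = (o + o)/(o - 14) = (2*o)/(-14 + o) = 2*o/(-14 + o))
-41*(s(1) + f(4, -21)) = -41*(2*1/(-14 + 1) + 4) = -41*(2*1/(-13) + 4) = -41*(2*1*(-1/13) + 4) = -41*(-2/13 + 4) = -41*50/13 = -2050/13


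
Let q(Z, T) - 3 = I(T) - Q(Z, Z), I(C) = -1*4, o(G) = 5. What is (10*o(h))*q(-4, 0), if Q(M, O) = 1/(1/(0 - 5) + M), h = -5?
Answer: -800/21 ≈ -38.095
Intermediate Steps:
I(C) = -4
Q(M, O) = 1/(-⅕ + M) (Q(M, O) = 1/(1/(-5) + M) = 1/(-⅕ + M))
q(Z, T) = -1 - 5/(-1 + 5*Z) (q(Z, T) = 3 + (-4 - 5/(-1 + 5*Z)) = -1 - 5/(-1 + 5*Z))
(10*o(h))*q(-4, 0) = (10*5)*((-4 - 5*(-4))/(-1 + 5*(-4))) = 50*((-4 + 20)/(-1 - 20)) = 50*(16/(-21)) = 50*(-1/21*16) = 50*(-16/21) = -800/21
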